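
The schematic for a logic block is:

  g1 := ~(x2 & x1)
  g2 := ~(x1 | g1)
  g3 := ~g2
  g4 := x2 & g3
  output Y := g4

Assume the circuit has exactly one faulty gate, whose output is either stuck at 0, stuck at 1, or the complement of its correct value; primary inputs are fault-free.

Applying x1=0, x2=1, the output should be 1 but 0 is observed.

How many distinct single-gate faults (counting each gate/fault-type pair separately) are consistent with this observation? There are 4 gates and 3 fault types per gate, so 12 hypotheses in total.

8

Fault-free: g1=1, g2=0, g3=1, g4=1 → 1. Observed 0.
  g1 stuck-at-0: output 0 ✓
  g1 stuck-at-1: output 1 ✗
  g1 inverted output: output 0 ✓
  g2 stuck-at-0: output 1 ✗
  g2 stuck-at-1: output 0 ✓
  g2 inverted output: output 0 ✓
  g3 stuck-at-0: output 0 ✓
  g3 stuck-at-1: output 1 ✗
  g3 inverted output: output 0 ✓
  g4 stuck-at-0: output 0 ✓
  g4 stuck-at-1: output 1 ✗
  g4 inverted output: output 0 ✓
Consistent faults: {g1 stuck-at-0, g1 inverted output, g2 stuck-at-1, g2 inverted output, g3 stuck-at-0, g3 inverted output, g4 stuck-at-0, g4 inverted output} — 8 in all.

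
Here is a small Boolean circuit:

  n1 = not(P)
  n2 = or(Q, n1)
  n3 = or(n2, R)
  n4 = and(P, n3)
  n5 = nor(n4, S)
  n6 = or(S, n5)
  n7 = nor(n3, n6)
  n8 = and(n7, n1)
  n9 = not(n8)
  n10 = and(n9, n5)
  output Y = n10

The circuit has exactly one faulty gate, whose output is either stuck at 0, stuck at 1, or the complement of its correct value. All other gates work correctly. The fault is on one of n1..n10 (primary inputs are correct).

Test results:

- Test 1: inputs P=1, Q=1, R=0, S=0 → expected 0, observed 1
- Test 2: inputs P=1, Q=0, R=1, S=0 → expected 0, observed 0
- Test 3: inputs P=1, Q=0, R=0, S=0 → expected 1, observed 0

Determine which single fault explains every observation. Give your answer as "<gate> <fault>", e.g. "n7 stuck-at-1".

Fault-free values for test 1 (P=1, Q=1, R=0, S=0): n1=0, n2=1, n3=1, n4=1, n5=0, n6=0, n7=0, n8=0, n9=1, n10=0, giving Y=0. Observed 1.
Test 1: faults giving observed 1 are {n2 stuck-at-0, n2 inverted output, n3 stuck-at-0, n3 inverted output, n4 stuck-at-0, n4 inverted output, n5 stuck-at-1, n5 inverted output, n10 stuck-at-1, n10 inverted output}.
Test 2 (P=1, Q=0, R=1, S=0): fault-free n1=0, n2=0, n3=1, n4=1, n5=0, n6=0, n7=0, n8=0, n9=1, n10=0 → 0; observed 0. Eliminates n3 stuck-at-0, n3 inverted output, n4 stuck-at-0, n4 inverted output, n5 stuck-at-1, n5 inverted output, n10 stuck-at-1, n10 inverted output.
Test 3 (P=1, Q=0, R=0, S=0): fault-free n1=0, n2=0, n3=0, n4=0, n5=1, n6=1, n7=0, n8=0, n9=1, n10=1 → 1; observed 0. Eliminates n2 stuck-at-0.
Only n2 inverted output is consistent with every test.

n2 inverted output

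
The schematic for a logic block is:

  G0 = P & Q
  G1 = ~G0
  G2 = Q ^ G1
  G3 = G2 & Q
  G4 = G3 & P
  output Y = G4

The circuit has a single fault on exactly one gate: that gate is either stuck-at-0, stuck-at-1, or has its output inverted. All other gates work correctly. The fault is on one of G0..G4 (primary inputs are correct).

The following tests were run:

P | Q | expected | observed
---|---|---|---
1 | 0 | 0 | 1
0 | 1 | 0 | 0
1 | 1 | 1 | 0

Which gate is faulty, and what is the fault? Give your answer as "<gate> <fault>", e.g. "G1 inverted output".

G3 inverted output

Fault-free values for test 1 (P=1, Q=0): G0=0, G1=1, G2=1, G3=0, G4=0, giving Y=0. Observed 1.
Test 1: faults giving observed 1 are {G3 stuck-at-1, G3 inverted output, G4 stuck-at-1, G4 inverted output}.
Test 2 (P=0, Q=1): fault-free G0=0, G1=1, G2=0, G3=0, G4=0 → 0; observed 0. Eliminates G4 stuck-at-1, G4 inverted output.
Test 3 (P=1, Q=1): fault-free G0=1, G1=0, G2=1, G3=1, G4=1 → 1; observed 0. Eliminates G3 stuck-at-1.
Only G3 inverted output is consistent with every test.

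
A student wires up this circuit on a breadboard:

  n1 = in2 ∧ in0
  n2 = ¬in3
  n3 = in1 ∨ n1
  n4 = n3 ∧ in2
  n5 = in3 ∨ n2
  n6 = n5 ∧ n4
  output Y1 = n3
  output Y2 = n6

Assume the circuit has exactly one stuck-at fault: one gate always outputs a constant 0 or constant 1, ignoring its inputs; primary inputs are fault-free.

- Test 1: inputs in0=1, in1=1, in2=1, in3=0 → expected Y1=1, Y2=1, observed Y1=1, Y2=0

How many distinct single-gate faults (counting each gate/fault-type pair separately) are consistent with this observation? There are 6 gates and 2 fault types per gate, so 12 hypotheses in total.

4

Fault-free: n1=1, n2=1, n3=1, n4=1, n5=1, n6=1 → Y1=1, Y2=1. Observed Y1=1, Y2=0.
  n1 stuck-at-0: output Y1=1, Y2=1 ✗
  n1 stuck-at-1: output Y1=1, Y2=1 ✗
  n2 stuck-at-0: output Y1=1, Y2=0 ✓
  n2 stuck-at-1: output Y1=1, Y2=1 ✗
  n3 stuck-at-0: output Y1=0, Y2=0 ✗
  n3 stuck-at-1: output Y1=1, Y2=1 ✗
  n4 stuck-at-0: output Y1=1, Y2=0 ✓
  n4 stuck-at-1: output Y1=1, Y2=1 ✗
  n5 stuck-at-0: output Y1=1, Y2=0 ✓
  n5 stuck-at-1: output Y1=1, Y2=1 ✗
  n6 stuck-at-0: output Y1=1, Y2=0 ✓
  n6 stuck-at-1: output Y1=1, Y2=1 ✗
Consistent faults: {n2 stuck-at-0, n4 stuck-at-0, n5 stuck-at-0, n6 stuck-at-0} — 4 in all.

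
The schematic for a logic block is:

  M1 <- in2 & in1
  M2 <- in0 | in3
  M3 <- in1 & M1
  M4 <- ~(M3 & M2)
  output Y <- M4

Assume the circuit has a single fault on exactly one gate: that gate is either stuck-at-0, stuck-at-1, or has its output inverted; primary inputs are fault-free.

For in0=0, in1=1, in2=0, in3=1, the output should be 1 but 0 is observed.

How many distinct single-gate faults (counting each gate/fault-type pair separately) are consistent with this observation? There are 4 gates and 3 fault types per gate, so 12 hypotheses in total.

Fault-free: M1=0, M2=1, M3=0, M4=1 → 1. Observed 0.
  M1 stuck-at-0: output 1 ✗
  M1 stuck-at-1: output 0 ✓
  M1 inverted output: output 0 ✓
  M2 stuck-at-0: output 1 ✗
  M2 stuck-at-1: output 1 ✗
  M2 inverted output: output 1 ✗
  M3 stuck-at-0: output 1 ✗
  M3 stuck-at-1: output 0 ✓
  M3 inverted output: output 0 ✓
  M4 stuck-at-0: output 0 ✓
  M4 stuck-at-1: output 1 ✗
  M4 inverted output: output 0 ✓
Consistent faults: {M1 stuck-at-1, M1 inverted output, M3 stuck-at-1, M3 inverted output, M4 stuck-at-0, M4 inverted output} — 6 in all.

6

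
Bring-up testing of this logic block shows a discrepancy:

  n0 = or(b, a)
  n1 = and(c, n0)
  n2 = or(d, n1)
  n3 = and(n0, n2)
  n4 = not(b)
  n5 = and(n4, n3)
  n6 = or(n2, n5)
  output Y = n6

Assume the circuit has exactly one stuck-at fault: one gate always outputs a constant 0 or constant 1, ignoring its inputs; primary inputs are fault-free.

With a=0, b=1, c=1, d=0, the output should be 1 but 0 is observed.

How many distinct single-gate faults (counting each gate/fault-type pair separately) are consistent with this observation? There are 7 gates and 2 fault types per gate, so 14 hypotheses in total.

4

Fault-free: n0=1, n1=1, n2=1, n3=1, n4=0, n5=0, n6=1 → 1. Observed 0.
  n0 stuck-at-0: output 0 ✓
  n0 stuck-at-1: output 1 ✗
  n1 stuck-at-0: output 0 ✓
  n1 stuck-at-1: output 1 ✗
  n2 stuck-at-0: output 0 ✓
  n2 stuck-at-1: output 1 ✗
  n3 stuck-at-0: output 1 ✗
  n3 stuck-at-1: output 1 ✗
  n4 stuck-at-0: output 1 ✗
  n4 stuck-at-1: output 1 ✗
  n5 stuck-at-0: output 1 ✗
  n5 stuck-at-1: output 1 ✗
  n6 stuck-at-0: output 0 ✓
  n6 stuck-at-1: output 1 ✗
Consistent faults: {n0 stuck-at-0, n1 stuck-at-0, n2 stuck-at-0, n6 stuck-at-0} — 4 in all.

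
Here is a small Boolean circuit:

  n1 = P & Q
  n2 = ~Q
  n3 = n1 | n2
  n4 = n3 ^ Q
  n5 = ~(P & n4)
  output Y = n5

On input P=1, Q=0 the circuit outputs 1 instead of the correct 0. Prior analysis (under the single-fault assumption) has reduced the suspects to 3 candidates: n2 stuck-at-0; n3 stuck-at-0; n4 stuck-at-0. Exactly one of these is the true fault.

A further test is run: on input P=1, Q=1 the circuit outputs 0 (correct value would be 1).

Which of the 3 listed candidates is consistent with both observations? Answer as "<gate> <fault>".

n3 stuck-at-0

Evaluate each candidate on input P=1, Q=1:
  n2 stuck-at-0: n1=1, n2=0 [stuck-at-0], n3=1, n4=0, n5=1 → 1 — eliminated
  n3 stuck-at-0: n1=1, n2=0, n3=0 [stuck-at-0], n4=1, n5=0 → 0 — matches
  n4 stuck-at-0: n1=1, n2=0, n3=1, n4=0 [stuck-at-0], n5=1 → 1 — eliminated
Only n3 stuck-at-0 reproduces the observed 0.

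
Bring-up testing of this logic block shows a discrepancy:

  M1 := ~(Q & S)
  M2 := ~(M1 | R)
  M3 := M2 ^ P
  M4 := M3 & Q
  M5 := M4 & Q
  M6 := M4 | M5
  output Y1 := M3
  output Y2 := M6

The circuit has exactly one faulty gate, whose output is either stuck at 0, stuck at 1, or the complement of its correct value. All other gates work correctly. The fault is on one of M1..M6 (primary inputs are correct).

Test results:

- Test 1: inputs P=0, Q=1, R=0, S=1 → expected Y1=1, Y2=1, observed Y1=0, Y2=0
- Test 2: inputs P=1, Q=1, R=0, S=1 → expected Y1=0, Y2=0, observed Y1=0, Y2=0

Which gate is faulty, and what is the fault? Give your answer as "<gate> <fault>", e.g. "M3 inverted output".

M3 stuck-at-0

Fault-free values for test 1 (P=0, Q=1, R=0, S=1): M1=0, M2=1, M3=1, M4=1, M5=1, M6=1, giving Y1=1, Y2=1. Observed Y1=0, Y2=0.
Test 1: faults giving observed Y1=0, Y2=0 are {M1 stuck-at-1, M1 inverted output, M2 stuck-at-0, M2 inverted output, M3 stuck-at-0, M3 inverted output}.
Test 2 (P=1, Q=1, R=0, S=1): fault-free M1=0, M2=1, M3=0, M4=0, M5=0, M6=0 → Y1=0, Y2=0; observed Y1=0, Y2=0. Eliminates M1 stuck-at-1, M1 inverted output, M2 stuck-at-0, M2 inverted output, M3 inverted output.
Only M3 stuck-at-0 is consistent with every test.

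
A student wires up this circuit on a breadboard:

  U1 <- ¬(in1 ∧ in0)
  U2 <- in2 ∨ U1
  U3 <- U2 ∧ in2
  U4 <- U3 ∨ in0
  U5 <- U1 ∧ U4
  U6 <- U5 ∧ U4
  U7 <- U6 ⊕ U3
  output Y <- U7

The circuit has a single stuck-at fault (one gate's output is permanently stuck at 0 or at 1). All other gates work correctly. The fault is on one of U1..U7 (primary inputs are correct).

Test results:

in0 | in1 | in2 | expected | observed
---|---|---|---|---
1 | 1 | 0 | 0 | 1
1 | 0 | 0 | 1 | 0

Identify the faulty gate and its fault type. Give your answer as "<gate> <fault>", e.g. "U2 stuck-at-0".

U3 stuck-at-1

Fault-free values for test 1 (in0=1, in1=1, in2=0): U1=0, U2=0, U3=0, U4=1, U5=0, U6=0, U7=0, giving Y=0. Observed 1.
Test 1: faults giving observed 1 are {U1 stuck-at-1, U3 stuck-at-1, U5 stuck-at-1, U6 stuck-at-1, U7 stuck-at-1}.
Test 2 (in0=1, in1=0, in2=0): fault-free U1=1, U2=1, U3=0, U4=1, U5=1, U6=1, U7=1 → 1; observed 0. Eliminates U1 stuck-at-1, U5 stuck-at-1, U6 stuck-at-1, U7 stuck-at-1.
Only U3 stuck-at-1 is consistent with every test.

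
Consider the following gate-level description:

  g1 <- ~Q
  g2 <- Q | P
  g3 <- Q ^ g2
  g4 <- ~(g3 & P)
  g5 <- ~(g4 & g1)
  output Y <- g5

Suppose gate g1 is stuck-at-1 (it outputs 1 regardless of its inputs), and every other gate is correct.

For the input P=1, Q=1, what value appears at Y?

0

Propagate with g1 forced: g1=1 [stuck-at-1], g2=1, g3=0, g4=1, g5=0.
So Y = 0. (Without the fault it would be 1.)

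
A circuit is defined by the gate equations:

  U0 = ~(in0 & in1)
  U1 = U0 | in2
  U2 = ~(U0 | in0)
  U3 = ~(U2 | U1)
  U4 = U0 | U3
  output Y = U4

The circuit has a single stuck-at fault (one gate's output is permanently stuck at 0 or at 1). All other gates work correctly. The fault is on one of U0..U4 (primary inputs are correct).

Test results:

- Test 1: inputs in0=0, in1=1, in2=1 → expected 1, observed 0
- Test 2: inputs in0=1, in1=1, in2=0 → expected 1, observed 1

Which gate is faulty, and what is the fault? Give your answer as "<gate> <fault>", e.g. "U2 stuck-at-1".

Fault-free values for test 1 (in0=0, in1=1, in2=1): U0=1, U1=1, U2=0, U3=0, U4=1, giving Y=1. Observed 0.
Test 1: faults giving observed 0 are {U0 stuck-at-0, U4 stuck-at-0}.
Test 2 (in0=1, in1=1, in2=0): fault-free U0=0, U1=0, U2=0, U3=1, U4=1 → 1; observed 1. Eliminates U4 stuck-at-0.
Only U0 stuck-at-0 is consistent with every test.

U0 stuck-at-0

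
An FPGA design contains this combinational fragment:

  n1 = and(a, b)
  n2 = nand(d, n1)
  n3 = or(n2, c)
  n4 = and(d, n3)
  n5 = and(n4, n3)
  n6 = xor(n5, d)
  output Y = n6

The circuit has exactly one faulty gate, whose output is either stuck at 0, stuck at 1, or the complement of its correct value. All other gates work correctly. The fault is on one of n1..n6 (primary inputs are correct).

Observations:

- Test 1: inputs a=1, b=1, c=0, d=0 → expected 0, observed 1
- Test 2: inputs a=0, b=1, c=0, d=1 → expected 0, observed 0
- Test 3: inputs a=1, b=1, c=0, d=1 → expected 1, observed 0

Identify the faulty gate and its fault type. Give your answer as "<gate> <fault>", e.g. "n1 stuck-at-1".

n5 stuck-at-1

Fault-free values for test 1 (a=1, b=1, c=0, d=0): n1=1, n2=1, n3=1, n4=0, n5=0, n6=0, giving Y=0. Observed 1.
Test 1: faults giving observed 1 are {n4 stuck-at-1, n4 inverted output, n5 stuck-at-1, n5 inverted output, n6 stuck-at-1, n6 inverted output}.
Test 2 (a=0, b=1, c=0, d=1): fault-free n1=0, n2=1, n3=1, n4=1, n5=1, n6=0 → 0; observed 0. Eliminates n4 inverted output, n5 inverted output, n6 stuck-at-1, n6 inverted output.
Test 3 (a=1, b=1, c=0, d=1): fault-free n1=1, n2=0, n3=0, n4=0, n5=0, n6=1 → 1; observed 0. Eliminates n4 stuck-at-1.
Only n5 stuck-at-1 is consistent with every test.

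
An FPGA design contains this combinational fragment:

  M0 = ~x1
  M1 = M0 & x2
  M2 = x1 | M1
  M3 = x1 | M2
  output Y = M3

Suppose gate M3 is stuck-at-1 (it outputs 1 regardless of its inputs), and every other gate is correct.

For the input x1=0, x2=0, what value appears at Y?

Propagate with M3 forced: M0=1, M1=0, M2=0, M3=1 [stuck-at-1].
So Y = 1. (Without the fault it would be 0.)

1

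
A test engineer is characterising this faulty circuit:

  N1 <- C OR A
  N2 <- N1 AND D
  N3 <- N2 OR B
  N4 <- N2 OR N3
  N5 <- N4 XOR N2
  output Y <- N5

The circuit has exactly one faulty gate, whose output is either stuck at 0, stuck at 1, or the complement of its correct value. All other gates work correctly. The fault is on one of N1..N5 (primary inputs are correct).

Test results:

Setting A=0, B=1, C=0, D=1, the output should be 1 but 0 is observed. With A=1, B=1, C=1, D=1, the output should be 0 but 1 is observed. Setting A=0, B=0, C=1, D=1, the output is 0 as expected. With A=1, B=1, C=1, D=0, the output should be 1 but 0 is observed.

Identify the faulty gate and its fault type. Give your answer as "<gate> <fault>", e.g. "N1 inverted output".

Fault-free values for test 1 (A=0, B=1, C=0, D=1): N1=0, N2=0, N3=1, N4=1, N5=1, giving Y=1. Observed 0.
Test 1: faults giving observed 0 are {N1 stuck-at-1, N1 inverted output, N2 stuck-at-1, N2 inverted output, N3 stuck-at-0, N3 inverted output, N4 stuck-at-0, N4 inverted output, N5 stuck-at-0, N5 inverted output}.
Test 2 (A=1, B=1, C=1, D=1): fault-free N1=1, N2=1, N3=1, N4=1, N5=0 → 0; observed 1. Eliminates N1 stuck-at-1, N2 stuck-at-1, N3 stuck-at-0, N3 inverted output, N5 stuck-at-0.
Test 3 (A=0, B=0, C=1, D=1): fault-free N1=1, N2=1, N3=1, N4=1, N5=0 → 0; observed 0. Eliminates N4 stuck-at-0, N4 inverted output, N5 inverted output.
Test 4 (A=1, B=1, C=1, D=0): fault-free N1=1, N2=0, N3=1, N4=1, N5=1 → 1; observed 0. Eliminates N1 inverted output.
Only N2 inverted output is consistent with every test.

N2 inverted output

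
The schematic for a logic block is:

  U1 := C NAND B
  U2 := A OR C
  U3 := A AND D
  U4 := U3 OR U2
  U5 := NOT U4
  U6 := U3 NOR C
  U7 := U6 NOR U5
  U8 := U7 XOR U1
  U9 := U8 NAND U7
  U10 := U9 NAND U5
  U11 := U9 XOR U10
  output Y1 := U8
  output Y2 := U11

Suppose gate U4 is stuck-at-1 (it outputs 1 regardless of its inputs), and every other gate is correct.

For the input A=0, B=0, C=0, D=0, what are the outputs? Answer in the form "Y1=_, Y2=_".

Y1=1, Y2=0

Propagate with U4 forced: U1=1, U2=0, U3=0, U4=1 [stuck-at-1], U5=0, U6=1, U7=0, U8=1, U9=1, U10=1, U11=0.
So the outputs are Y1=1, Y2=0. (Without the fault they would be Y1=1, Y2=1.)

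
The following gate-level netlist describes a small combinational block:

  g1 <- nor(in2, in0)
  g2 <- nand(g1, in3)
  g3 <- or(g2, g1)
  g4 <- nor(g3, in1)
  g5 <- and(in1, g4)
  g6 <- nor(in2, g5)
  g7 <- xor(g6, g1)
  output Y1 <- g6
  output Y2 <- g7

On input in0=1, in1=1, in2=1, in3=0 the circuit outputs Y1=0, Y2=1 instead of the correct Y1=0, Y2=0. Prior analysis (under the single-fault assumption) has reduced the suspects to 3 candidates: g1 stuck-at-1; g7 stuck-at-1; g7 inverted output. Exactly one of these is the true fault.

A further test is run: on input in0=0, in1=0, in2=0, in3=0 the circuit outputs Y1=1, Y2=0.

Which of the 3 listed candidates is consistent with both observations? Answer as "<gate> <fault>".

g1 stuck-at-1

Evaluate each candidate on input in0=0, in1=0, in2=0, in3=0:
  g1 stuck-at-1: g1=1 [stuck-at-1], g2=1, g3=1, g4=0, g5=0, g6=1, g7=0 → Y1=1, Y2=0 — matches
  g7 stuck-at-1: g1=1, g2=1, g3=1, g4=0, g5=0, g6=1, g7=1 [stuck-at-1] → Y1=1, Y2=1 — eliminated
  g7 inverted output: g1=1, g2=1, g3=1, g4=0, g5=0, g6=1, g7=1 [inverted output] → Y1=1, Y2=1 — eliminated
Only g1 stuck-at-1 reproduces the observed Y1=1, Y2=0.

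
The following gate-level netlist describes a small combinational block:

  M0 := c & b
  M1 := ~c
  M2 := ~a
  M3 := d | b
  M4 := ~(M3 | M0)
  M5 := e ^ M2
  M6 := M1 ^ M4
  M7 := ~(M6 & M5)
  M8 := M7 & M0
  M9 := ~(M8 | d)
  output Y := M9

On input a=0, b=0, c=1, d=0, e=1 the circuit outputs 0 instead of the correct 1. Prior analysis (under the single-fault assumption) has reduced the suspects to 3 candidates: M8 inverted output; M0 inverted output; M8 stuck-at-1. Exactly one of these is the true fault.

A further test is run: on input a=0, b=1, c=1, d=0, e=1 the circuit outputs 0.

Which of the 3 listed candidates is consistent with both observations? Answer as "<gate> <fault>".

Evaluate each candidate on input a=0, b=1, c=1, d=0, e=1:
  M8 inverted output: M0=1, M1=0, M2=1, M3=1, M4=0, M5=0, M6=0, M7=1, M8=0 [inverted output], M9=1 → 1 — eliminated
  M0 inverted output: M0=0 [inverted output], M1=0, M2=1, M3=1, M4=0, M5=0, M6=0, M7=1, M8=0, M9=1 → 1 — eliminated
  M8 stuck-at-1: M0=1, M1=0, M2=1, M3=1, M4=0, M5=0, M6=0, M7=1, M8=1 [stuck-at-1], M9=0 → 0 — matches
Only M8 stuck-at-1 reproduces the observed 0.

M8 stuck-at-1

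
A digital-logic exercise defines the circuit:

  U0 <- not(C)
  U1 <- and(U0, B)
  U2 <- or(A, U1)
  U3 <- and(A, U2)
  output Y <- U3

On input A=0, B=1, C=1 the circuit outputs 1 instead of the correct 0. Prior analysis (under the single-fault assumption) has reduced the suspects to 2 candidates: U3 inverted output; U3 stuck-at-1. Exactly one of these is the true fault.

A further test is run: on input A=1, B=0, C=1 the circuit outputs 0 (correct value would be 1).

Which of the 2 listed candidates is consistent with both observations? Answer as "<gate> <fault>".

U3 inverted output

Evaluate each candidate on input A=1, B=0, C=1:
  U3 inverted output: U0=0, U1=0, U2=1, U3=0 [inverted output] → 0 — matches
  U3 stuck-at-1: U0=0, U1=0, U2=1, U3=1 [stuck-at-1] → 1 — eliminated
Only U3 inverted output reproduces the observed 0.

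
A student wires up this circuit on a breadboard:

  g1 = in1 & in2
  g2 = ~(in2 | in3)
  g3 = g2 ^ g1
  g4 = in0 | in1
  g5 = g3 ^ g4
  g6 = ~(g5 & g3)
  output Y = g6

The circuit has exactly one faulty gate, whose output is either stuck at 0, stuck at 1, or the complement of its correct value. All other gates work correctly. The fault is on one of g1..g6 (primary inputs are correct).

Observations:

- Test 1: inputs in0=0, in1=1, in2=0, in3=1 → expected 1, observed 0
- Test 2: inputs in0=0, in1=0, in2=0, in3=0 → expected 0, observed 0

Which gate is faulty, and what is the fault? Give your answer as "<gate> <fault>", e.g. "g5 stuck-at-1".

Fault-free values for test 1 (in0=0, in1=1, in2=0, in3=1): g1=0, g2=0, g3=0, g4=1, g5=1, g6=1, giving Y=1. Observed 0.
Test 1: faults giving observed 0 are {g6 stuck-at-0, g6 inverted output}.
Test 2 (in0=0, in1=0, in2=0, in3=0): fault-free g1=0, g2=1, g3=1, g4=0, g5=1, g6=0 → 0; observed 0. Eliminates g6 inverted output.
Only g6 stuck-at-0 is consistent with every test.

g6 stuck-at-0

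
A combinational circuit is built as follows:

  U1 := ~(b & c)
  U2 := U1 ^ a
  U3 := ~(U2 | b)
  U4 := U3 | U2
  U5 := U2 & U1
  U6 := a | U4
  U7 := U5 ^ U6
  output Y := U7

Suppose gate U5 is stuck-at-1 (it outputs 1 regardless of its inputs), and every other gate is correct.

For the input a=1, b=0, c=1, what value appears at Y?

0

Propagate with U5 forced: U1=1, U2=0, U3=1, U4=1, U5=1 [stuck-at-1], U6=1, U7=0.
So Y = 0. (Without the fault it would be 1.)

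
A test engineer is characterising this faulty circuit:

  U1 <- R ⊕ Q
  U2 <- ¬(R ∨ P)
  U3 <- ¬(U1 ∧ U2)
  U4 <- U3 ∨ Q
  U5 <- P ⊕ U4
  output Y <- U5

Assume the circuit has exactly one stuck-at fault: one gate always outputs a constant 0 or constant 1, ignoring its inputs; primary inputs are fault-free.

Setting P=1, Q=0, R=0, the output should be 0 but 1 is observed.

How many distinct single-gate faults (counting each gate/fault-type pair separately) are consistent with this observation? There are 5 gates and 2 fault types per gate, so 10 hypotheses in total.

Fault-free: U1=0, U2=0, U3=1, U4=1, U5=0 → 0. Observed 1.
  U1 stuck-at-0: output 0 ✗
  U1 stuck-at-1: output 0 ✗
  U2 stuck-at-0: output 0 ✗
  U2 stuck-at-1: output 0 ✗
  U3 stuck-at-0: output 1 ✓
  U3 stuck-at-1: output 0 ✗
  U4 stuck-at-0: output 1 ✓
  U4 stuck-at-1: output 0 ✗
  U5 stuck-at-0: output 0 ✗
  U5 stuck-at-1: output 1 ✓
Consistent faults: {U3 stuck-at-0, U4 stuck-at-0, U5 stuck-at-1} — 3 in all.

3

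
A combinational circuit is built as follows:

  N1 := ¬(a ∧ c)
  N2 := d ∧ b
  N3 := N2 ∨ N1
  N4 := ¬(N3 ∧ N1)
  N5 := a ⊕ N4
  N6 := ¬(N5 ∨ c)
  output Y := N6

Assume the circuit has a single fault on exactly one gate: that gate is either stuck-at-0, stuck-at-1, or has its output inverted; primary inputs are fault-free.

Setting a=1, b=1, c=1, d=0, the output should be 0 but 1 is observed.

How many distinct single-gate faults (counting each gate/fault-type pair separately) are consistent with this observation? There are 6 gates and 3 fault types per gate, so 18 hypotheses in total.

2

Fault-free: N1=0, N2=0, N3=0, N4=1, N5=0, N6=0 → 0. Observed 1.
  N1: none of the 3 fault types match ✗
  N2: none of the 3 fault types match ✗
  N3: none of the 3 fault types match ✗
  N4: none of the 3 fault types match ✗
  N5: none of the 3 fault types match ✗
  N6: stuck-at-1, inverted output ✓; others ✗
Consistent faults: {N6 stuck-at-1, N6 inverted output} — 2 in all.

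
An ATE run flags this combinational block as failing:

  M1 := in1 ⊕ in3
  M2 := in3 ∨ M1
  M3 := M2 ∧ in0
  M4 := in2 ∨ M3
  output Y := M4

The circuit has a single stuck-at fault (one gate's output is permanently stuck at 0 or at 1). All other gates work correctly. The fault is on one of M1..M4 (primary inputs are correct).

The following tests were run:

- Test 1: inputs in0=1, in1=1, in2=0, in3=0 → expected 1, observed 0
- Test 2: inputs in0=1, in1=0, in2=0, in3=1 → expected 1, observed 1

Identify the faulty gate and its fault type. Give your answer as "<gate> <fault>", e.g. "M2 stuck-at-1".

Fault-free values for test 1 (in0=1, in1=1, in2=0, in3=0): M1=1, M2=1, M3=1, M4=1, giving Y=1. Observed 0.
Test 1: faults giving observed 0 are {M1 stuck-at-0, M2 stuck-at-0, M3 stuck-at-0, M4 stuck-at-0}.
Test 2 (in0=1, in1=0, in2=0, in3=1): fault-free M1=1, M2=1, M3=1, M4=1 → 1; observed 1. Eliminates M2 stuck-at-0, M3 stuck-at-0, M4 stuck-at-0.
Only M1 stuck-at-0 is consistent with every test.

M1 stuck-at-0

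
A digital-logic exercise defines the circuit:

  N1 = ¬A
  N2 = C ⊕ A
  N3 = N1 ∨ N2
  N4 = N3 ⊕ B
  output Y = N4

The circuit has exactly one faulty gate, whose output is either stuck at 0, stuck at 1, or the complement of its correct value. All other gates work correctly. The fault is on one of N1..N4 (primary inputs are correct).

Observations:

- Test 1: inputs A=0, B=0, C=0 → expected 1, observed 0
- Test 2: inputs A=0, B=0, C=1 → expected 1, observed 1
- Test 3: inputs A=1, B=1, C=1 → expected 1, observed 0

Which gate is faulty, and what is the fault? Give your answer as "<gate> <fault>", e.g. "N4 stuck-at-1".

N1 inverted output

Fault-free values for test 1 (A=0, B=0, C=0): N1=1, N2=0, N3=1, N4=1, giving Y=1. Observed 0.
Test 1: faults giving observed 0 are {N1 stuck-at-0, N1 inverted output, N3 stuck-at-0, N3 inverted output, N4 stuck-at-0, N4 inverted output}.
Test 2 (A=0, B=0, C=1): fault-free N1=1, N2=1, N3=1, N4=1 → 1; observed 1. Eliminates N3 stuck-at-0, N3 inverted output, N4 stuck-at-0, N4 inverted output.
Test 3 (A=1, B=1, C=1): fault-free N1=0, N2=0, N3=0, N4=1 → 1; observed 0. Eliminates N1 stuck-at-0.
Only N1 inverted output is consistent with every test.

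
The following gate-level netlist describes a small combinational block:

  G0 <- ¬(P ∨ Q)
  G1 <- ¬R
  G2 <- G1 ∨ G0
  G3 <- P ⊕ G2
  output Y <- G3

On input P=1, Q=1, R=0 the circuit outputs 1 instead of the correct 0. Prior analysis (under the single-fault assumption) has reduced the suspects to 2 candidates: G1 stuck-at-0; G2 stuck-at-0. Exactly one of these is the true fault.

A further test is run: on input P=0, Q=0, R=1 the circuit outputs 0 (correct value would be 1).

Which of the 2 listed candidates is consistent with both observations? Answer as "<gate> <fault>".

G2 stuck-at-0

Evaluate each candidate on input P=0, Q=0, R=1:
  G1 stuck-at-0: G0=1, G1=0 [stuck-at-0], G2=1, G3=1 → 1 — eliminated
  G2 stuck-at-0: G0=1, G1=0, G2=0 [stuck-at-0], G3=0 → 0 — matches
Only G2 stuck-at-0 reproduces the observed 0.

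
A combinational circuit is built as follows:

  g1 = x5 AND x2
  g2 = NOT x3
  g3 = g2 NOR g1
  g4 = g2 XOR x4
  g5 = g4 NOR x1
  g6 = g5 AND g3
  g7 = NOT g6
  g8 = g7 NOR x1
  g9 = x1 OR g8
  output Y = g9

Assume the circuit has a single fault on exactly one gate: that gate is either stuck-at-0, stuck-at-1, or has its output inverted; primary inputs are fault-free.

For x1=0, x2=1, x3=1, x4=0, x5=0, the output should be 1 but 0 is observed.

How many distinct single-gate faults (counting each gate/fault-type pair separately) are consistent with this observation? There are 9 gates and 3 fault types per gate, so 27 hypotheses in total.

Fault-free: g1=0, g2=0, g3=1, g4=0, g5=1, g6=1, g7=0, g8=1, g9=1 → 1. Observed 0.
  g1: stuck-at-1, inverted output ✓; others ✗
  g2: stuck-at-1, inverted output ✓; others ✗
  g3: stuck-at-0, inverted output ✓; others ✗
  g4: stuck-at-1, inverted output ✓; others ✗
  g5: stuck-at-0, inverted output ✓; others ✗
  g6: stuck-at-0, inverted output ✓; others ✗
  g7: stuck-at-1, inverted output ✓; others ✗
  g8: stuck-at-0, inverted output ✓; others ✗
  g9: stuck-at-0, inverted output ✓; others ✗
Consistent faults: {g1 stuck-at-1, g1 inverted output, g2 stuck-at-1, g2 inverted output, g3 stuck-at-0, g3 inverted output, g4 stuck-at-1, g4 inverted output, g5 stuck-at-0, g5 inverted output, g6 stuck-at-0, g6 inverted output, g7 stuck-at-1, g7 inverted output, g8 stuck-at-0, g8 inverted output, g9 stuck-at-0, g9 inverted output} — 18 in all.

18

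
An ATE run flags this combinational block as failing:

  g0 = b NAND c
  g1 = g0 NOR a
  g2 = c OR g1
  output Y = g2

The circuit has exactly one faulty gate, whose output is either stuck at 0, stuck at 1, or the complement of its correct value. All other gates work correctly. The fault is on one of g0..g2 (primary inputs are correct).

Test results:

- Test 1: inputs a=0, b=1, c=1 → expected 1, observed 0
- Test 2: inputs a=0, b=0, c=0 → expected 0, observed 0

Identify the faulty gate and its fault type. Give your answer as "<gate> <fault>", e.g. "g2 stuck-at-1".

Fault-free values for test 1 (a=0, b=1, c=1): g0=0, g1=1, g2=1, giving Y=1. Observed 0.
Test 1: faults giving observed 0 are {g2 stuck-at-0, g2 inverted output}.
Test 2 (a=0, b=0, c=0): fault-free g0=1, g1=0, g2=0 → 0; observed 0. Eliminates g2 inverted output.
Only g2 stuck-at-0 is consistent with every test.

g2 stuck-at-0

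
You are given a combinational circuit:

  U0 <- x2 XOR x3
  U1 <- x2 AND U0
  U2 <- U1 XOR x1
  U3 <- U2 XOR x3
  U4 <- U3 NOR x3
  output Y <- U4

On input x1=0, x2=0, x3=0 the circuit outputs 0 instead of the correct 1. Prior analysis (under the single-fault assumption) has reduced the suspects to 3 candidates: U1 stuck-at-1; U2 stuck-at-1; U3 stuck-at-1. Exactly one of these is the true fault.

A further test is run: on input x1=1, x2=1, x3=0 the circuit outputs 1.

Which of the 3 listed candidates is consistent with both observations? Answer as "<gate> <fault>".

Evaluate each candidate on input x1=1, x2=1, x3=0:
  U1 stuck-at-1: U0=1, U1=1 [stuck-at-1], U2=0, U3=0, U4=1 → 1 — matches
  U2 stuck-at-1: U0=1, U1=1, U2=1 [stuck-at-1], U3=1, U4=0 → 0 — eliminated
  U3 stuck-at-1: U0=1, U1=1, U2=0, U3=1 [stuck-at-1], U4=0 → 0 — eliminated
Only U1 stuck-at-1 reproduces the observed 1.

U1 stuck-at-1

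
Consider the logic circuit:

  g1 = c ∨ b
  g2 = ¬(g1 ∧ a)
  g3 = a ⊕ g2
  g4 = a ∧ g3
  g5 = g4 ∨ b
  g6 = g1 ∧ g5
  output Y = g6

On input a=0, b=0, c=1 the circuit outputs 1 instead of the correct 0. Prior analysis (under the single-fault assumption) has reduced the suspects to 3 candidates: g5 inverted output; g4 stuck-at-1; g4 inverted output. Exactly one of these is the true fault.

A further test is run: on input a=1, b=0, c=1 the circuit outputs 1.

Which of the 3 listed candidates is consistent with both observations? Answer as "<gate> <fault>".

Evaluate each candidate on input a=1, b=0, c=1:
  g5 inverted output: g1=1, g2=0, g3=1, g4=1, g5=0 [inverted output], g6=0 → 0 — eliminated
  g4 stuck-at-1: g1=1, g2=0, g3=1, g4=1 [stuck-at-1], g5=1, g6=1 → 1 — matches
  g4 inverted output: g1=1, g2=0, g3=1, g4=0 [inverted output], g5=0, g6=0 → 0 — eliminated
Only g4 stuck-at-1 reproduces the observed 1.

g4 stuck-at-1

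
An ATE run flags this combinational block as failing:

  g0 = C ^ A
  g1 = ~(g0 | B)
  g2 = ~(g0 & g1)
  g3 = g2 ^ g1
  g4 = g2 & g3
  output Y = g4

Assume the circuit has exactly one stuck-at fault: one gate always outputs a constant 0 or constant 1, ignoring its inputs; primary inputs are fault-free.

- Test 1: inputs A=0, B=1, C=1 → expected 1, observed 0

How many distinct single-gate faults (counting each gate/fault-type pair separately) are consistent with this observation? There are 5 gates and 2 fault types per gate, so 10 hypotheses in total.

4

Fault-free: g0=1, g1=0, g2=1, g3=1, g4=1 → 1. Observed 0.
  g0 stuck-at-0: output 1 ✗
  g0 stuck-at-1: output 1 ✗
  g1 stuck-at-0: output 1 ✗
  g1 stuck-at-1: output 0 ✓
  g2 stuck-at-0: output 0 ✓
  g2 stuck-at-1: output 1 ✗
  g3 stuck-at-0: output 0 ✓
  g3 stuck-at-1: output 1 ✗
  g4 stuck-at-0: output 0 ✓
  g4 stuck-at-1: output 1 ✗
Consistent faults: {g1 stuck-at-1, g2 stuck-at-0, g3 stuck-at-0, g4 stuck-at-0} — 4 in all.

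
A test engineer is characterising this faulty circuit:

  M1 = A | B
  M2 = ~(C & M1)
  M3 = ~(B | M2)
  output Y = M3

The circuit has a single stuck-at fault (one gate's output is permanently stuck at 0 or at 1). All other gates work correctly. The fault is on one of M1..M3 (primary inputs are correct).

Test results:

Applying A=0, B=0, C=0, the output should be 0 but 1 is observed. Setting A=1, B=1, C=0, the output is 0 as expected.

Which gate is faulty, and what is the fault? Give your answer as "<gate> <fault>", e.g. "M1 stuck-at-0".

M2 stuck-at-0

Fault-free values for test 1 (A=0, B=0, C=0): M1=0, M2=1, M3=0, giving Y=0. Observed 1.
Test 1: faults giving observed 1 are {M2 stuck-at-0, M3 stuck-at-1}.
Test 2 (A=1, B=1, C=0): fault-free M1=1, M2=1, M3=0 → 0; observed 0. Eliminates M3 stuck-at-1.
Only M2 stuck-at-0 is consistent with every test.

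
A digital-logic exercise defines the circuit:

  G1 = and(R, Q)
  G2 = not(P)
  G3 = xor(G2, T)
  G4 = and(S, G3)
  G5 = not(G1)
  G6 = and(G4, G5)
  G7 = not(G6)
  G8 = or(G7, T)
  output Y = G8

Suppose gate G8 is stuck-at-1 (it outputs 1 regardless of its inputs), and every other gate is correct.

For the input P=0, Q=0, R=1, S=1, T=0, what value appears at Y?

1

Propagate with G8 forced: G1=0, G2=1, G3=1, G4=1, G5=1, G6=1, G7=0, G8=1 [stuck-at-1].
So Y = 1. (Without the fault it would be 0.)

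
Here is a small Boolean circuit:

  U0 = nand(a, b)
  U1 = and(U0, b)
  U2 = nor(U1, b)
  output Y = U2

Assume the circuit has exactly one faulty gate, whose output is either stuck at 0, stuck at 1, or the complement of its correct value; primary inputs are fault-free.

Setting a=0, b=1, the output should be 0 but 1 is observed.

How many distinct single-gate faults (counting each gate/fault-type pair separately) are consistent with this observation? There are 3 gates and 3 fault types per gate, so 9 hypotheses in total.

2

Fault-free: U0=1, U1=1, U2=0 → 0. Observed 1.
  U0 stuck-at-0: output 0 ✗
  U0 stuck-at-1: output 0 ✗
  U0 inverted output: output 0 ✗
  U1 stuck-at-0: output 0 ✗
  U1 stuck-at-1: output 0 ✗
  U1 inverted output: output 0 ✗
  U2 stuck-at-0: output 0 ✗
  U2 stuck-at-1: output 1 ✓
  U2 inverted output: output 1 ✓
Consistent faults: {U2 stuck-at-1, U2 inverted output} — 2 in all.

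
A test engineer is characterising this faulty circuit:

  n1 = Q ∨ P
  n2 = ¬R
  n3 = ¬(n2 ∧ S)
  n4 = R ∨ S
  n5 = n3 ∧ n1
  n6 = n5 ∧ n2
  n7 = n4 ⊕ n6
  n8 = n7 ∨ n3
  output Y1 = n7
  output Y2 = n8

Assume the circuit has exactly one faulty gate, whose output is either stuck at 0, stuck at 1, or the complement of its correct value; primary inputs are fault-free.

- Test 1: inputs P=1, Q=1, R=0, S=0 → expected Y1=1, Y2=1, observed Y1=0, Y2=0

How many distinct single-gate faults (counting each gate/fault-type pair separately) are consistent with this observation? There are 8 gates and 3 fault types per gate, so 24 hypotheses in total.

2

Fault-free: n1=1, n2=1, n3=1, n4=0, n5=1, n6=1, n7=1, n8=1 → Y1=1, Y2=1. Observed Y1=0, Y2=0.
  n1: none of the 3 fault types match ✗
  n2: none of the 3 fault types match ✗
  n3: stuck-at-0, inverted output ✓; others ✗
  n4: none of the 3 fault types match ✗
  n5: none of the 3 fault types match ✗
  n6: none of the 3 fault types match ✗
  n7: none of the 3 fault types match ✗
  n8: none of the 3 fault types match ✗
Consistent faults: {n3 stuck-at-0, n3 inverted output} — 2 in all.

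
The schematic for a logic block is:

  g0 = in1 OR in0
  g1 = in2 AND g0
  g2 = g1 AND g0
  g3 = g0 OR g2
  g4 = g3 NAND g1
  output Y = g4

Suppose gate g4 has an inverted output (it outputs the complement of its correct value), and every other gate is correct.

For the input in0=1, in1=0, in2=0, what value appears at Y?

0

Propagate with g4 forced: g0=1, g1=0, g2=0, g3=1, g4=0 [inverted output].
So Y = 0. (Without the fault it would be 1.)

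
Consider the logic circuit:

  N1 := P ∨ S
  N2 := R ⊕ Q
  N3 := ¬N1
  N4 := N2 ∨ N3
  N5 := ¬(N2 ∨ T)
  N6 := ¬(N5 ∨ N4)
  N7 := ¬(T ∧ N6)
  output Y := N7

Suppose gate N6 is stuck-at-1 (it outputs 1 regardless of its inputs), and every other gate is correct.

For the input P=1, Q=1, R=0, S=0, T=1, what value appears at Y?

0

Propagate with N6 forced: N1=1, N2=1, N3=0, N4=1, N5=0, N6=1 [stuck-at-1], N7=0.
So Y = 0. (Without the fault it would be 1.)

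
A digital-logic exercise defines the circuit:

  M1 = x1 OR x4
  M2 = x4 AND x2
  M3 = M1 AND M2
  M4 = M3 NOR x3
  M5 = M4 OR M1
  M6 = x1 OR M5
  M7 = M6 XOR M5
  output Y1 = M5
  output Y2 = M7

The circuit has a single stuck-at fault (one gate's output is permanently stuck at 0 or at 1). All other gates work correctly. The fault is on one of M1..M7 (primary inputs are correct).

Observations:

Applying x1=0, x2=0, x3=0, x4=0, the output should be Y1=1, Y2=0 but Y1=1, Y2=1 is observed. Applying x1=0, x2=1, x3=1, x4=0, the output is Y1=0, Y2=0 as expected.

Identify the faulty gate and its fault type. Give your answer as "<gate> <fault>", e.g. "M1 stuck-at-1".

M6 stuck-at-0

Fault-free values for test 1 (x1=0, x2=0, x3=0, x4=0): M1=0, M2=0, M3=0, M4=1, M5=1, M6=1, M7=0, giving Y1=1, Y2=0. Observed Y1=1, Y2=1.
Test 1: faults giving observed Y1=1, Y2=1 are {M6 stuck-at-0, M7 stuck-at-1}.
Test 2 (x1=0, x2=1, x3=1, x4=0): fault-free M1=0, M2=0, M3=0, M4=0, M5=0, M6=0, M7=0 → Y1=0, Y2=0; observed Y1=0, Y2=0. Eliminates M7 stuck-at-1.
Only M6 stuck-at-0 is consistent with every test.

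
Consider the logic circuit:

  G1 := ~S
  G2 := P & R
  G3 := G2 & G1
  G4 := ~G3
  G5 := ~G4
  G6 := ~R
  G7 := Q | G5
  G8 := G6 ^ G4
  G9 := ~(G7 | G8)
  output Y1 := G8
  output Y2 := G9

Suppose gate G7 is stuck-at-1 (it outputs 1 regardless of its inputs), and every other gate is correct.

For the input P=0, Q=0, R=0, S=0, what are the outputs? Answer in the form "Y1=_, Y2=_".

Propagate with G7 forced: G1=1, G2=0, G3=0, G4=1, G5=0, G6=1, G7=1 [stuck-at-1], G8=0, G9=0.
So the outputs are Y1=0, Y2=0. (Without the fault they would be Y1=0, Y2=1.)

Y1=0, Y2=0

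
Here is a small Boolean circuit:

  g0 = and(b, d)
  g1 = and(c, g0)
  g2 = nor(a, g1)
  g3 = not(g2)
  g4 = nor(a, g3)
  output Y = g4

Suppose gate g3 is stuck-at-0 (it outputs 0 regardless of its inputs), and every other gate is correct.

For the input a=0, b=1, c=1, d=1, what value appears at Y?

1

Propagate with g3 forced: g0=1, g1=1, g2=0, g3=0 [stuck-at-0], g4=1.
So Y = 1. (Without the fault it would be 0.)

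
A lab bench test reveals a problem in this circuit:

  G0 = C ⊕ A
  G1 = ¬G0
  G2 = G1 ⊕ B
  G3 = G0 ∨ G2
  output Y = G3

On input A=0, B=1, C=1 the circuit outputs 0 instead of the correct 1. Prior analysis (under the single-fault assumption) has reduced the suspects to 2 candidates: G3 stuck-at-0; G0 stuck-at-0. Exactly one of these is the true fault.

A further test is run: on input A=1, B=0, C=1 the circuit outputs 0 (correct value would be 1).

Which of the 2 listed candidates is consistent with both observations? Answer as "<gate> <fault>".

G3 stuck-at-0

Evaluate each candidate on input A=1, B=0, C=1:
  G3 stuck-at-0: G0=0, G1=1, G2=1, G3=0 [stuck-at-0] → 0 — matches
  G0 stuck-at-0: G0=0 [stuck-at-0], G1=1, G2=1, G3=1 → 1 — eliminated
Only G3 stuck-at-0 reproduces the observed 0.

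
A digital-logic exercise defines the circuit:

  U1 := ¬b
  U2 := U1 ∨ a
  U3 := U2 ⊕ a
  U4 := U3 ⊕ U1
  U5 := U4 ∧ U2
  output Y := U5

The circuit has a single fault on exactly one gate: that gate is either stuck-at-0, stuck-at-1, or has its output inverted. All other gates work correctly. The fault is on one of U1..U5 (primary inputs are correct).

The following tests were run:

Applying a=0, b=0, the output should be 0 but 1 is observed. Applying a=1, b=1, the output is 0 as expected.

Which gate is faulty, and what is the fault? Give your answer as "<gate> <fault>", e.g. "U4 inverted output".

Fault-free values for test 1 (a=0, b=0): U1=1, U2=1, U3=1, U4=0, U5=0, giving Y=0. Observed 1.
Test 1: faults giving observed 1 are {U3 stuck-at-0, U3 inverted output, U4 stuck-at-1, U4 inverted output, U5 stuck-at-1, U5 inverted output}.
Test 2 (a=1, b=1): fault-free U1=0, U2=1, U3=0, U4=0, U5=0 → 0; observed 0. Eliminates U3 inverted output, U4 stuck-at-1, U4 inverted output, U5 stuck-at-1, U5 inverted output.
Only U3 stuck-at-0 is consistent with every test.

U3 stuck-at-0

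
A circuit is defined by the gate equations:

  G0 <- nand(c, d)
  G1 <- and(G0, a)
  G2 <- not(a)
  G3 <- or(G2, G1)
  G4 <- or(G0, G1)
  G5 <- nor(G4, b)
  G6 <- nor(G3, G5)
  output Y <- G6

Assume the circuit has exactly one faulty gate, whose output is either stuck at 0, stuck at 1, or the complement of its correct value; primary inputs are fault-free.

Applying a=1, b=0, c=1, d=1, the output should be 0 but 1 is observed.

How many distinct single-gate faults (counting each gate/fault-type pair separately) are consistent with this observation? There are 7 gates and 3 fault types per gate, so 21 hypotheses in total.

Fault-free: G0=0, G1=0, G2=0, G3=0, G4=0, G5=1, G6=0 → 0. Observed 1.
  G0: none of the 3 fault types match ✗
  G1: none of the 3 fault types match ✗
  G2: none of the 3 fault types match ✗
  G3: none of the 3 fault types match ✗
  G4: stuck-at-1, inverted output ✓; others ✗
  G5: stuck-at-0, inverted output ✓; others ✗
  G6: stuck-at-1, inverted output ✓; others ✗
Consistent faults: {G4 stuck-at-1, G4 inverted output, G5 stuck-at-0, G5 inverted output, G6 stuck-at-1, G6 inverted output} — 6 in all.

6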